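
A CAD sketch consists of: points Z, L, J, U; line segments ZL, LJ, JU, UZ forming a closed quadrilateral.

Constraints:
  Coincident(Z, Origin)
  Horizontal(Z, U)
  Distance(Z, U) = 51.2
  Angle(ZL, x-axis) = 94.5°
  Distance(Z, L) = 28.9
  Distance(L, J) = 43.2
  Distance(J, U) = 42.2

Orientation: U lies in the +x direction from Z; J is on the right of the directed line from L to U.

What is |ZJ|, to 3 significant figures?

16.4

Z is at the origin; ZU is horizontal with |ZU| = 51.2 and U in +x, so U = (51.2, 0). ZL runs at 94.5° with |ZL| = 28.9, so L = (-2.27, 28.8). J is determined by |LJ| = 43.2 and |JU| = 42.2 together: it lies at the intersection of circle(L, 43.2) and circle(U, 42.2). With |LU| = 60.7, the foot of the radical line on LU is 31.1 from L and the perpendicular offset is √(43.2² − 31.1²) = 30.0. Taking the right-of-LU solution: J = (10.8, -12.4).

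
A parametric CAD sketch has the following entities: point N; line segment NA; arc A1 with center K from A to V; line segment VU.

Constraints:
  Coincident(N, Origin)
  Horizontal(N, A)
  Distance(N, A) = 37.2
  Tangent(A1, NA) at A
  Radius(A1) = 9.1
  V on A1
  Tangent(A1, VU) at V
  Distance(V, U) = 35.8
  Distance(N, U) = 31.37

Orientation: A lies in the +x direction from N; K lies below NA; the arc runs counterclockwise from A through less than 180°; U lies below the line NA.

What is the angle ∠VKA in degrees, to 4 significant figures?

49.76°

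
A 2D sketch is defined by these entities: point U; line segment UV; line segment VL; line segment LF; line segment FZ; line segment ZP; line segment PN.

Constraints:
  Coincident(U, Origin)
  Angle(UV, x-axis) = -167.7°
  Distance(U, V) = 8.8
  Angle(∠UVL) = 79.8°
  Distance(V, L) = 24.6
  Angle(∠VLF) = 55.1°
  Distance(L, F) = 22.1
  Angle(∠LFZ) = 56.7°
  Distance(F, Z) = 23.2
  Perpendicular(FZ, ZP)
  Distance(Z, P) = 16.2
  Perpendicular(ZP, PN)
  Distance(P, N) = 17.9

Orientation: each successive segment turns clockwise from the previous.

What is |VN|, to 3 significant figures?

26.0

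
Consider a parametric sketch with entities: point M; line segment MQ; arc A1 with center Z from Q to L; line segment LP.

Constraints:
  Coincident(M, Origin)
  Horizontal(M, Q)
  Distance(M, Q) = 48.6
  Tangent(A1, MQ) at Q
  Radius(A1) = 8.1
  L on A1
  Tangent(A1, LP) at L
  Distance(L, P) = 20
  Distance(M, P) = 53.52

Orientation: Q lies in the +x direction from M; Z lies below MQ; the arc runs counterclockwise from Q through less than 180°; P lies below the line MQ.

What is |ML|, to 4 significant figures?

41.83

M is at the origin; M and Q share the same y with |MQ| = 48.6 and Q on the +x side, so Q = (48.60, 0.000). The tangent condition forces ZQ to be normal to MQ, so Z = Q + (0, -8.1) = (48.60, -8.100). Since ZL ⟂ LP (tangency), |ZP| = √(8.1² + 20.0²) = 21.58 regardless of where L sits on A1. So P lies on both circle(M, 53.52) and circle(Z, 21.58); the below-MQ intersection is P = (44.76, -29.33). L is the foot of the tangent from P: L = (40.67, -9.758).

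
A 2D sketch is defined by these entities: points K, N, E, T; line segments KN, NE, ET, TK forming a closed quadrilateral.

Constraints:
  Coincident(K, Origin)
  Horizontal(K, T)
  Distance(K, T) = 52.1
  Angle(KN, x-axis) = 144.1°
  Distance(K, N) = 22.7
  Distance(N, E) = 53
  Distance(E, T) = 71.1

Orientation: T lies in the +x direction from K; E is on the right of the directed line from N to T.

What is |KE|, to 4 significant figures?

39.33

K is at the origin; KT is horizontal with |KT| = 52.1 and T in +x, so T = (52.1, 0). KN runs at 144.1° with |KN| = 22.7, so N = (-18.39, 13.31). E is determined by |NE| = 53.0 and |ET| = 71.1 together: it lies at the intersection of circle(N, 53.0) and circle(T, 71.1). With |NT| = 71.73, the foot of the radical line on NT is 20.21 from N and the perpendicular offset is √(53.0² − 20.21²) = 49.00. Taking the right-of-NT solution: E = (-7.620, -38.58).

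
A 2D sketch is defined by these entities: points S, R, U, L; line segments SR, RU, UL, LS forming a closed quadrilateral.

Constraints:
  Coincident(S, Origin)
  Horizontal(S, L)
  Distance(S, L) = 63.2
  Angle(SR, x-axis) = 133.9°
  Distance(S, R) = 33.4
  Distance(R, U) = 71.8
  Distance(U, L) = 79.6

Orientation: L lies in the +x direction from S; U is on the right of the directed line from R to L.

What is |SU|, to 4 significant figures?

44.82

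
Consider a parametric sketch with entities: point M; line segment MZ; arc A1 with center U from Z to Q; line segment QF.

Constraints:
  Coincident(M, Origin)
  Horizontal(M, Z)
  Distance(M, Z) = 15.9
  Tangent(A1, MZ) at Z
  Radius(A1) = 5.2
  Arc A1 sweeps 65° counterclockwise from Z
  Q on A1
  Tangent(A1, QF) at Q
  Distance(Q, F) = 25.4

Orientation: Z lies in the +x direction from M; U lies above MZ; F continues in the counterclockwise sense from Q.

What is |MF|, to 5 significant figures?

40.741

M is at the origin; M and Z share the same y with |MZ| = 15.9 and Z on the +x side, so Z = (15.900, 0.0000). The tangent condition forces UZ to be normal to MZ, so U = Z + (0, 5.2) = (15.900, 5.2000). On A1, Z sits at bearing -90° from U; a 65° counterclockwise sweep puts Q at bearing -25°, so Q = U + 5.2·(cos -25°, sin -25°) = (20.613, 3.0024). The tangent condition forces UQ to be normal to QF, so QF runs along (−sin -25°, cos -25°); with |QF| = 25.4, F = (31.347, 26.023). Then |MF| = |F − M| = 40.741.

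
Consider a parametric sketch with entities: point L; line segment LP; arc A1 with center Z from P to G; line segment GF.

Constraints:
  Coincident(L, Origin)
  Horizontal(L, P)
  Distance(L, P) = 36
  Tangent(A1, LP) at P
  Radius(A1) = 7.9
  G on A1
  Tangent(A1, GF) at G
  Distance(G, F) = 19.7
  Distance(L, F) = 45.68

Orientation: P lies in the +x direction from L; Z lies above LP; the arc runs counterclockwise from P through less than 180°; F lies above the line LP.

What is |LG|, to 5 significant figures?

44.623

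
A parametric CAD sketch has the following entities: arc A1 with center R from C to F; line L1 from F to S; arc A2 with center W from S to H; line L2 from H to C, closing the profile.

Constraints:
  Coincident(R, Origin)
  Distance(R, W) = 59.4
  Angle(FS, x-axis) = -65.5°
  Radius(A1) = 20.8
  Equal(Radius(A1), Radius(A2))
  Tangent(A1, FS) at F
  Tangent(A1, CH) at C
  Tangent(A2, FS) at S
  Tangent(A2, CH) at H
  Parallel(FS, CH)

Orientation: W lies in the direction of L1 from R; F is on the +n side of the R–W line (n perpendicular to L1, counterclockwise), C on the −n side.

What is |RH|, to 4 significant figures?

62.94

The slot axis is L1's direction at -65.5°, so u = (cos -65.5°, sin -65.5°) = (0.4147, -0.9100) and n = (−sin -65.5°, cos -65.5°) = (0.9100, 0.4147). R is at the origin and W lies 59.4 along u from R, so W = 59.4·u = (24.63, -54.05). Tangency of A1 to both parallel lines with radius 20.8 puts F and C at R ± 20.8·n: F = (18.93, 8.626), C = (-18.93, -8.626). Equal radii place S and H the same way about W: S = W + 20.8·n = (43.56, -45.43), H = W − 20.8·n = (5.706, -62.68). Then |RH| = |H − R| = 62.94.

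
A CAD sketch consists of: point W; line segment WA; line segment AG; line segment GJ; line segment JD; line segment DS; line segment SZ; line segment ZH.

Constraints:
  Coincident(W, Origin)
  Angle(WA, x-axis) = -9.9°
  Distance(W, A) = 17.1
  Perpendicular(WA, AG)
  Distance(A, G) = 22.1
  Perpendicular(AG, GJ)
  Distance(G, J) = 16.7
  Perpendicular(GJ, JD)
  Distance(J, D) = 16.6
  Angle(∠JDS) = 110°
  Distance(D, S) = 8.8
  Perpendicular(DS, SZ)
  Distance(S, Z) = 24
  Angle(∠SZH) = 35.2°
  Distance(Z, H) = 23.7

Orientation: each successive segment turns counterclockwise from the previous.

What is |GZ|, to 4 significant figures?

2.951

W is at the origin; WA runs at -9.9° with length 17.1, so A = (16.85, -2.940). WA ⟂ AG, so AG runs at 80.10°; with |AG| = 22.1, G = (20.65, 18.83). AG ⟂ GJ, so GJ runs at 170.1°; with |GJ| = 16.7, J = (4.194, 21.70). GJ ⟂ JD, so JD runs at -99.90°; with |JD| = 16.6, D = (1.340, 5.349). ∠JDS = 110.0° gives DS at -29.90° from the x-axis; with |DS| = 8.8, S = (8.968, 0.9626). The perpendicularity gives SZ at right angles to DS, so SZ runs at 60.10°; with |SZ| = 24.0, Z = (20.93, 21.77). Then |GZ| = |Z − G| = 2.951.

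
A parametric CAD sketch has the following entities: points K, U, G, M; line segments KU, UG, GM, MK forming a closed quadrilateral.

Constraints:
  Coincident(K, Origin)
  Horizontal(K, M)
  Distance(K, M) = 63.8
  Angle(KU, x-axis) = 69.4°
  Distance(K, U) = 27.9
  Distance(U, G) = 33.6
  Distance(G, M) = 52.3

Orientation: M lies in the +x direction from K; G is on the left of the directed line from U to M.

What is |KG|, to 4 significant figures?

58.71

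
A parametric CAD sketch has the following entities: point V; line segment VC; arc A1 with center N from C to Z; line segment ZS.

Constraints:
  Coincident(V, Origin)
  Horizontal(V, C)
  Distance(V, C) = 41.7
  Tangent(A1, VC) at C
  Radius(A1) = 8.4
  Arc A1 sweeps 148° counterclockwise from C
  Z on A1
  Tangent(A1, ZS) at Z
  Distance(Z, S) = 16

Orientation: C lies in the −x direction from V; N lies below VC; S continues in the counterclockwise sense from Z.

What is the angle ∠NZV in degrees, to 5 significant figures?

39.409°

V is at the origin; VC is horizontal with |VC| = 41.7 and C on the −x side, so C = (-41.700, 0.0000). Since A1 is tangent to VC there, NC ⟂ VC, so N = C + (0, -8.4) = (-41.700, -8.4000). On A1, C sits at bearing 90° from N; a 148° counterclockwise sweep puts Z at bearing 238°, so Z = N + 8.4·(cos 238°, sin 238°) = (-46.151, -15.524). Then cos ∠NZV = ZN·ZV / (|ZN||ZV|), giving 39.409°.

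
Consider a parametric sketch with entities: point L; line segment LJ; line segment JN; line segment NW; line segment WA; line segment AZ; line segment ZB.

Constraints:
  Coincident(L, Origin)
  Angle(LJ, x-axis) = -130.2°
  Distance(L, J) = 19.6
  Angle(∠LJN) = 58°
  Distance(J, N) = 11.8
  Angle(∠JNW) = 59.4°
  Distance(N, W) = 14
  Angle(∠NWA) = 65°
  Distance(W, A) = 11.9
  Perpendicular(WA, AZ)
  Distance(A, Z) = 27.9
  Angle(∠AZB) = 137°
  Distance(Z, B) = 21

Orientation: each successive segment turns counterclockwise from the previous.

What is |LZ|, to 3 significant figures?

32.0

L is at the origin; LJ runs at -130.2° with length 19.6, so J = (-12.7, -15.0). ∠LJN = 58.0° gives JN at -8.20° from the x-axis; with |JN| = 11.8, N = (-0.972, -16.7). ∠JNW = 59.4° gives NW at 112° from the x-axis; with |NW| = 14.0, W = (-6.31, -3.71). ∠NWA = 65.0° gives WA at -133° from the x-axis; with |WA| = 11.9, A = (-14.4, -12.5). WA ⟂ AZ, so AZ runs at -42.6°; with |AZ| = 27.9, Z = (6.18, -31.4). Then |LZ| = |Z − L| = 32.0.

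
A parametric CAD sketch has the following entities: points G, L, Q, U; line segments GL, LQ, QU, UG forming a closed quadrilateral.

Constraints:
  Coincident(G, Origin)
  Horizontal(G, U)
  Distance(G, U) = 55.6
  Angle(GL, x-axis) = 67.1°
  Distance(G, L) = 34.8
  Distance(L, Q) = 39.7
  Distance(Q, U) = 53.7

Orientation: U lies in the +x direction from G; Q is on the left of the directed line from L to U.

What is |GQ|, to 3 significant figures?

71.0

Checks: |LQ| = 39.70 ✓; |QU| = 53.70 ✓.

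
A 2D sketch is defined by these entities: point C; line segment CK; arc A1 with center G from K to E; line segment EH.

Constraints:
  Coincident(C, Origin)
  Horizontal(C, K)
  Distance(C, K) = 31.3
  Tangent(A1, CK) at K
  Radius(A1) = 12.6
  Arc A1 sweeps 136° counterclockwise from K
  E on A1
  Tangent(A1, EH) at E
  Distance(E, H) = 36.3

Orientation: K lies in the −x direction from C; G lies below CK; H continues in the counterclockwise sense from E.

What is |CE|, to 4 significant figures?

45.54

C is at the origin; CK is horizontal with |CK| = 31.3 and K on the −x side, so K = (-31.30, 0.000). The tangent condition forces GK to be normal to CK, so G = K + (0, -12.6) = (-31.30, -12.60). On A1, K sits at bearing 90° from G; a 136° counterclockwise sweep puts E at bearing 226°, so E = G + 12.6·(cos 226°, sin 226°) = (-40.05, -21.66). Then |CE| = |E − C| = 45.54.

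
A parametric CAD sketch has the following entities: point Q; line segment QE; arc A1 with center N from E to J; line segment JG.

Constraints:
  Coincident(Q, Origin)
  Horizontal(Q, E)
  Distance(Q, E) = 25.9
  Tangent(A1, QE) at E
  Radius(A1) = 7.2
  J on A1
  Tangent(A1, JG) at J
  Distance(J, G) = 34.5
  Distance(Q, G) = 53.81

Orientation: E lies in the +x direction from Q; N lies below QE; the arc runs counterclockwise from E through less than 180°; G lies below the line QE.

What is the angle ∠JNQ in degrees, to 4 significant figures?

41.21°

Checks: |NJ| = 7.200 ✓; ∠(NJ, JG) = 90.00° ✓; |JG| = 34.50 ✓; |QG| = 53.81 ✓.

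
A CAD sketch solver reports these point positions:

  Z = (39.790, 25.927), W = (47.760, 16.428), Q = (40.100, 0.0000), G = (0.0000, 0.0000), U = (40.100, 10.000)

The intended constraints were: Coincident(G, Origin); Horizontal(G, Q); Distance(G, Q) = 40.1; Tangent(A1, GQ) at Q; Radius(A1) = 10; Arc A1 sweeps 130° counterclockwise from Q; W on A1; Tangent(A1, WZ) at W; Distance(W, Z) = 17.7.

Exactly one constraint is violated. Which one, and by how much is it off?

Distance(W, Z) = 17.7 — off by 5.30.

G = (0.00, 0.00) ✓; G.y = 0.00, Q.y = 0.00 ✓; |GQ| = 40.10 ✓; ∠(UQ, QG) = 90.00° ✓; |UQ| = 10.00 ✓; bearing(U→W) − bearing(U→Q) = 130.0° ✓; |UW| = 10.00 ✓; ∠(UW, WZ) = 90.00° ✓; |WZ| = 12.40 ✗.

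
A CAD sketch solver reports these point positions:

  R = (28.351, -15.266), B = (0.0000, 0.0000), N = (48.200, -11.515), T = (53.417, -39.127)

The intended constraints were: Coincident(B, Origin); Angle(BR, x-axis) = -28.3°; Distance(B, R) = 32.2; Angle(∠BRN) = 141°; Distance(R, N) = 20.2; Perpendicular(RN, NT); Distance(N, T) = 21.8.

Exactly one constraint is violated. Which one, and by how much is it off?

Distance(N, T) = 21.8 — off by 6.30.

B = (0.00, 0.00) ✓; BR at -28.30° ✓; |BR| = 32.20 ✓; ∠BRN = 141.0° ✓; |RN| = 20.20 ✓; ∠(RN, NT) = 90.00° ✓; |NT| = 28.10 ✗.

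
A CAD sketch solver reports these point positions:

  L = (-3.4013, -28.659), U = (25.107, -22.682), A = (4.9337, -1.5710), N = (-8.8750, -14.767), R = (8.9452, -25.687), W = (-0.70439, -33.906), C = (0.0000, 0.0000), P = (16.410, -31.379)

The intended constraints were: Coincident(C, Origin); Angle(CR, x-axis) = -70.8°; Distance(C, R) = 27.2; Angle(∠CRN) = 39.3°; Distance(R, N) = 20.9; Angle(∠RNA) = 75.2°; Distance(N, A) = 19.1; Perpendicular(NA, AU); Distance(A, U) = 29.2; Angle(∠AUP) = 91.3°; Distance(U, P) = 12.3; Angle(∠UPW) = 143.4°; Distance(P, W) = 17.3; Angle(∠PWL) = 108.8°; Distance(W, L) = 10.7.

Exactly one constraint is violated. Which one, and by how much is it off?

Distance(W, L) = 10.7 — off by 4.80.

C = (0.00, 0.00) ✓; CR at -70.80° ✓; |CR| = 27.20 ✓; ∠CRN = 39.30° ✓; |RN| = 20.90 ✓; ∠RNA = 75.20° ✓; |NA| = 19.10 ✓; ∠(NA, AU) = 90.00° ✓; |AU| = 29.20 ✓; ∠AUP = 91.30° ✓; |UP| = 12.30 ✓; ∠UPW = 143.4° ✓; |PW| = 17.30 ✓; ∠PWL = 108.8° ✓; |WL| = 5.900 ✗.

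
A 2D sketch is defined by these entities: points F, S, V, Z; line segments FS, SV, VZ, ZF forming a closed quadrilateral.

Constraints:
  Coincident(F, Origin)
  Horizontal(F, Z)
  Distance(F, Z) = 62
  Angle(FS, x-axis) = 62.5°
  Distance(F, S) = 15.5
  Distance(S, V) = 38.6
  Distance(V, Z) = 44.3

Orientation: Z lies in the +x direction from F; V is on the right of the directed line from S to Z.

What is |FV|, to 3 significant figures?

31.5

Checks: |SV| = 38.60 ✓; |VZ| = 44.30 ✓.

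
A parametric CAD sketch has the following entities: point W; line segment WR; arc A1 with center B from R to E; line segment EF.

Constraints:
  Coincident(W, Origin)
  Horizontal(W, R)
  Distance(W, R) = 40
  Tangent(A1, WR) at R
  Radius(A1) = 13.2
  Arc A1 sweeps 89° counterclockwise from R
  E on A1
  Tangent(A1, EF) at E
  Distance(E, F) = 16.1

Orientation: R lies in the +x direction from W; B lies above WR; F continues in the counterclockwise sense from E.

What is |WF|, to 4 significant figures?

60.87

On A1, R sits at bearing -90° from B; an 89° counterclockwise sweep puts E at bearing -1°, so E = B + 13.2·(cos -1°, sin -1°) = (53.20, 12.97). Tangency of A1 to EF means the radius BE is perpendicular to EF, so EF runs along (−sin -1°, cos -1°); with |EF| = 16.1, F = (53.48, 29.07). Then |WF| = |F − W| = 60.87.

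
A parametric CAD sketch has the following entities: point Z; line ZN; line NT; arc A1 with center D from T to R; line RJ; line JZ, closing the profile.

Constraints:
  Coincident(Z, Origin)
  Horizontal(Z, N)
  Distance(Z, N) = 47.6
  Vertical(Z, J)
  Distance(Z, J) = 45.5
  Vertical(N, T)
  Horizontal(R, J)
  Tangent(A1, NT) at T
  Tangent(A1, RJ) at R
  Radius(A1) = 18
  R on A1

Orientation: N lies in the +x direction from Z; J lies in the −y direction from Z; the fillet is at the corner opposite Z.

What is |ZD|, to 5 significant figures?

40.403

Z is at the origin; ZN is horizontal with |ZN| = 47.6 and N on the +x side, so N = (47.600, 0.0000). ZJ is vertical with |ZJ| = 45.5 and J on the −y side, so J = (0.0000, -45.500). The virtual corner opposite Z is at (47.600, -45.500). The tangent condition forces DT to be normal to NT and A1 meets RJ tangentially, so DR is at right angles to RJ, with radius 18.0, so the center D sits 18.0 in from both sides at D = (29.600, -27.500). Then |ZD| = |D − Z| = 40.403.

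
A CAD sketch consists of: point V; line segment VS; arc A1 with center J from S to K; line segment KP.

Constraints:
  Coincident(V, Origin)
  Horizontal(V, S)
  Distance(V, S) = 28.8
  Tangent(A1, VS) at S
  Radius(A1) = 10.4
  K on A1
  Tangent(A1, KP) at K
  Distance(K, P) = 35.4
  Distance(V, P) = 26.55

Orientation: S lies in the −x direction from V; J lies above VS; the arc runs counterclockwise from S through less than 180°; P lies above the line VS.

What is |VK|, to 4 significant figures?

22.05

V is at the origin; V and S share the same y with |VS| = 28.8 and S on the −x side, so S = (-28.80, 0.000). The tangent condition forces JS to be normal to VS, so J = S + (0, 10.4) = (-28.80, 10.40). Since JK ⟂ KP (tangency), |JP| = √(10.4² + 35.4²) = 36.90 regardless of where K sits on A1. So P lies on both circle(V, 26.55) and circle(J, 36.90); the above-VS intersection is P = (4.563, 26.15). K is the foot of the tangent from P: K = (-21.89, 2.629).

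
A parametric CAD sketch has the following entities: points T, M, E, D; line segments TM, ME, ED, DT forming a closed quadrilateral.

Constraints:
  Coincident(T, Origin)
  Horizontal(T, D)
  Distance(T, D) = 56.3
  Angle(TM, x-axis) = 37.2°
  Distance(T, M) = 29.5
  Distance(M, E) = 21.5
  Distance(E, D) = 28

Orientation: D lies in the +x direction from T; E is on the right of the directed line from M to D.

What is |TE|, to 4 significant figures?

28.64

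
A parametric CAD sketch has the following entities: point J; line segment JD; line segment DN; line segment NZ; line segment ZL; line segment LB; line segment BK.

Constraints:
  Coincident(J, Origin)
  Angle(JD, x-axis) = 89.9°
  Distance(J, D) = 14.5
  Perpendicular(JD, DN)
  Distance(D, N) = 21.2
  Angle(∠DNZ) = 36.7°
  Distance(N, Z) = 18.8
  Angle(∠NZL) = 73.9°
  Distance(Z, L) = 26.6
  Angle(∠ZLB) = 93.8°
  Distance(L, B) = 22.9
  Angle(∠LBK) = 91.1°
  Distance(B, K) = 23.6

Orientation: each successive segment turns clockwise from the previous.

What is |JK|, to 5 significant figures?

32.223

J is at the origin; JD runs at 89.9° with length 14.5, so D = (0.025307, 14.500). The perpendicularity gives DN at right angles to JD, so DN runs at -0.10000°; with |DN| = 21.2, N = (21.225, 14.463). ∠DNZ = 36.7° gives NZ at -143.40° from the x-axis; with |NZ| = 18.8, Z = (6.1323, 3.2539). ∠NZL = 73.9° gives ZL at 110.50° from the x-axis; with |ZL| = 26.6, L = (-3.1832, 28.169). ∠ZLB = 93.8° gives LB at 24.300° from the x-axis; with |LB| = 22.9, B = (17.688, 37.593). ∠LBK = 91.1° gives BK at -64.600° from the x-axis; with |BK| = 23.6, K = (27.811, 16.274). Then |JK| = |K − J| = 32.223.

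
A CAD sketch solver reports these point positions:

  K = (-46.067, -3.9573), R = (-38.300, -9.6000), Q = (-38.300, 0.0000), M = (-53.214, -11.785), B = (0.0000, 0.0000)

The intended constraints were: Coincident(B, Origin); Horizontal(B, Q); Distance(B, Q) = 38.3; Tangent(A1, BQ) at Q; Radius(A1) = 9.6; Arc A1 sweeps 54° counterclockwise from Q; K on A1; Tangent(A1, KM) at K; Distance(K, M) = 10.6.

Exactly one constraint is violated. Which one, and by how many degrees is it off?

Tangent(A1, KM) at K — off by 6.40°.

B = (0.00, 0.00) ✓; B.y = 0.00, Q.y = 0.00 ✓; |BQ| = 38.30 ✓; ∠(RQ, QB) = 90.00° ✓; |RQ| = 9.600 ✓; bearing(R→K) − bearing(R→Q) = 54.00° ✓; |RK| = 9.600 ✓; ∠(RK, KM) = 96.40° ✗; |KM| = 10.60 ✓.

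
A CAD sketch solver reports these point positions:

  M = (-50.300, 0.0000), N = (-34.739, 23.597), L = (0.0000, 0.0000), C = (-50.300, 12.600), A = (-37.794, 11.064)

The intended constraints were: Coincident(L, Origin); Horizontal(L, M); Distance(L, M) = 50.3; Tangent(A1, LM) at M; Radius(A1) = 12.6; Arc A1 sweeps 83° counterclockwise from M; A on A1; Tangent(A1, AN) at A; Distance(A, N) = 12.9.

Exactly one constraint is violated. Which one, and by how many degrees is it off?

Tangent(A1, AN) at A — off by 6.70°.

L = (0.00, 0.00) ✓; L.y = 0.00, M.y = 0.00 ✓; |LM| = 50.30 ✓; ∠(CM, ML) = 90.00° ✓; |CM| = 12.60 ✓; bearing(C→A) − bearing(C→M) = 83.00° ✓; |CA| = 12.60 ✓; ∠(CA, AN) = 96.70° ✗; |AN| = 12.90 ✓.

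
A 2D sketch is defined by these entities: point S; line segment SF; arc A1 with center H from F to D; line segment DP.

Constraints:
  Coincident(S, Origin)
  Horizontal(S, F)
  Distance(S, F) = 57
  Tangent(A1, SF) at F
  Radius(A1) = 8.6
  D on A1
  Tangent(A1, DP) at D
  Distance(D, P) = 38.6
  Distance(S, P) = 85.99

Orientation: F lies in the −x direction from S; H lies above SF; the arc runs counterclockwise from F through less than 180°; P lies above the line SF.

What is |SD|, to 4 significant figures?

52.03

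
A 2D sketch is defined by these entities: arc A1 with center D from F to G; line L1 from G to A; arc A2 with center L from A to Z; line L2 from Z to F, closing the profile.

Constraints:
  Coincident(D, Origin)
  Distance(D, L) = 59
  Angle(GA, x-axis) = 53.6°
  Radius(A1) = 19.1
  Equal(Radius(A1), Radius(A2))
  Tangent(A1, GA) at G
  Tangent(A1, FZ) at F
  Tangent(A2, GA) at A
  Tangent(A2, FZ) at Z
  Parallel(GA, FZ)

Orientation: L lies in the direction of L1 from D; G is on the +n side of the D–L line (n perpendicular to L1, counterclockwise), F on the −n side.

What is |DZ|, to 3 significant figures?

62.0

Tangency of A1 to both parallel lines with radius 19.1 puts G and F at D ± 19.1·n: G = (-15.4, 11.3), F = (15.4, -11.3). Equal radii place A and Z the same way about L: A = L + 19.1·n = (19.6, 58.8), Z = L − 19.1·n = (50.4, 36.2). Then |DZ| = |Z − D| = 62.0.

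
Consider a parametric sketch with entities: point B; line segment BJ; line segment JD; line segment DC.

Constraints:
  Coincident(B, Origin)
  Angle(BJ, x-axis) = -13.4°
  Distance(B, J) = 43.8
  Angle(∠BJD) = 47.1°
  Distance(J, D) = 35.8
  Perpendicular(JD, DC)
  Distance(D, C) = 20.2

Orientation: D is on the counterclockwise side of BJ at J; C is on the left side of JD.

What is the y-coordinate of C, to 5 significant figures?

11.061

B is at the origin; BJ runs at -13.4° with length 43.8, so J = 43.8·(cos -13.4°, sin -13.4°) = (42.608, -10.151). ∠BJD = 47.1°, so JD runs at -13.4° + (180° − 47.1°) = 119.50° from the x-axis; with |JD| = 35.8, D = J + 35.8·(cos 119.50°, sin 119.50°) = (24.979, 21.008). JD ⟂ DC; with |DC| = 20.2 on the left of JD, C = D + 20.2·(-0.87036, -0.49242) = (7.3976, 11.061). So C.y = 11.061.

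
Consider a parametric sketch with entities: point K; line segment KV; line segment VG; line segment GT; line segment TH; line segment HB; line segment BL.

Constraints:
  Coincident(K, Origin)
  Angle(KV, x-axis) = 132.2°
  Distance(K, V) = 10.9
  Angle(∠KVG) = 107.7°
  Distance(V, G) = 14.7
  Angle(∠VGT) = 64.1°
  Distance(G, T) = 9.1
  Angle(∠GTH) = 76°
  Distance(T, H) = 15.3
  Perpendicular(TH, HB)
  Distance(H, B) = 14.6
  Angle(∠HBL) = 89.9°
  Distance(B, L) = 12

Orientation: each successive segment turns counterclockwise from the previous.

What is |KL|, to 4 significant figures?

25.99

K is at the origin; KV runs at 132.2° with length 10.9, so V = (-7.322, 8.075). ∠KVG = 107.7° gives VG at -155.5° from the x-axis; with |VG| = 14.7, G = (-20.70, 1.979). ∠VGT = 64.1° gives GT at -39.60° from the x-axis; with |GT| = 9.1, T = (-13.69, -3.822). ∠GTH = 76.0° gives TH at 64.40° from the x-axis; with |TH| = 15.3, H = (-7.076, 9.976). The perpendicularity gives HB at right angles to TH, so HB runs at 154.4°; with |HB| = 14.6, B = (-20.24, 16.28). ∠HBL = 89.9° gives BL at -115.5° from the x-axis; with |BL| = 12.0, L = (-25.41, 5.454). Then |KL| = |L − K| = 25.99.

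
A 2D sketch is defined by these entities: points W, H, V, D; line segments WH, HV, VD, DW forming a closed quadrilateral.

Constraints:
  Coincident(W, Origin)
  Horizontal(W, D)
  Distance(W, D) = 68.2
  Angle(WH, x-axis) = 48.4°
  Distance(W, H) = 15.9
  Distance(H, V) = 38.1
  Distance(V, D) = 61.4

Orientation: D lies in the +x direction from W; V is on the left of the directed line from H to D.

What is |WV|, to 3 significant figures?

53.6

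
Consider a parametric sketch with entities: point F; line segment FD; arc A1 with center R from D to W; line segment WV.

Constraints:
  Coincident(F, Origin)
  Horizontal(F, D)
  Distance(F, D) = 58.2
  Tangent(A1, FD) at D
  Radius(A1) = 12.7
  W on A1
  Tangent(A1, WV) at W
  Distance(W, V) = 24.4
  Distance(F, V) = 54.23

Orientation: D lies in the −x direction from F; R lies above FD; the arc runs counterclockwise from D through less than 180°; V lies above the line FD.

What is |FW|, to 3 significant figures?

46.9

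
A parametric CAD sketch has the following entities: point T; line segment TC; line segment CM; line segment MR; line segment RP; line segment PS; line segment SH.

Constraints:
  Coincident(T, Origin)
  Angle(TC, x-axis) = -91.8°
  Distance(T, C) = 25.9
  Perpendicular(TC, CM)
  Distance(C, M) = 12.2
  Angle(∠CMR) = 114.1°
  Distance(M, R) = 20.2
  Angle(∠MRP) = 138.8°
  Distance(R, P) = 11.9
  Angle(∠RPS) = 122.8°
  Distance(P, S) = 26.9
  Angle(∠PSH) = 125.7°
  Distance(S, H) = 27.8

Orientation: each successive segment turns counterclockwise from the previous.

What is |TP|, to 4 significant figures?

17.40

T is at the origin; TC runs at -91.8° with length 25.9, so C = (-0.8135, -25.89). The perpendicularity gives CM at right angles to TC, so CM runs at -1.800°; with |CM| = 12.2, M = (11.38, -26.27). ∠CMR = 114.1° gives MR at 64.10° from the x-axis; with |MR| = 20.2, R = (20.20, -8.099). ∠MRP = 138.8° gives RP at 105.3° from the x-axis; with |RP| = 11.9, P = (17.06, 3.379). Then |TP| = |P − T| = 17.40.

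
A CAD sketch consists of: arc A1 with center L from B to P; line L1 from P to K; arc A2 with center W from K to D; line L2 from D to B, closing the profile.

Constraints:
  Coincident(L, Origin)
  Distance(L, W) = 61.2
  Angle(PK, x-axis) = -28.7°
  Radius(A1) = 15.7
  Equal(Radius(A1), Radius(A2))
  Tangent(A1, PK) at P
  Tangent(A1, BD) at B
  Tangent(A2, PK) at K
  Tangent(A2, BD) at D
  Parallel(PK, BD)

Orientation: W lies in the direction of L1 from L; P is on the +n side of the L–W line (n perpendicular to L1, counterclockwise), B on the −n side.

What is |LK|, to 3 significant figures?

63.2

Tangency of A1 to both parallel lines with radius 15.7 puts P and B at L ± 15.7·n: P = (7.54, 13.8), B = (-7.54, -13.8). Equal radii place K and D the same way about W: K = W + 15.7·n = (61.2, -15.6), D = W − 15.7·n = (46.1, -43.2). Then |LK| = |K − L| = 63.2.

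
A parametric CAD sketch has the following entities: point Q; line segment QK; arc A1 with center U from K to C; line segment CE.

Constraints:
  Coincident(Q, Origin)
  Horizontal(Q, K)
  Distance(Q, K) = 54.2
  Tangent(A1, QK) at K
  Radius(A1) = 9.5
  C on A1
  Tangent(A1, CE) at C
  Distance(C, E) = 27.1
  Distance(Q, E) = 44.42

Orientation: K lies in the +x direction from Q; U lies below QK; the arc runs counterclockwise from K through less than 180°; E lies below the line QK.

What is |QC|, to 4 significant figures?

46.04

Q is at the origin; Q and K share the same y with |QK| = 54.2 and K on the +x side, so K = (54.20, 0.000). Tangency of A1 to QK means the radius UK is perpendicular to QK, so U = K + (0, -9.5) = (54.20, -9.500). Since UC ⟂ CE (tangency), |UE| = √(9.5² + 27.1²) = 28.72 regardless of where C sits on A1. So E lies on both circle(Q, 44.42) and circle(U, 28.72); the below-QK intersection is E = (33.39, -29.29). C is the foot of the tangent from E: C = (45.74, -5.170).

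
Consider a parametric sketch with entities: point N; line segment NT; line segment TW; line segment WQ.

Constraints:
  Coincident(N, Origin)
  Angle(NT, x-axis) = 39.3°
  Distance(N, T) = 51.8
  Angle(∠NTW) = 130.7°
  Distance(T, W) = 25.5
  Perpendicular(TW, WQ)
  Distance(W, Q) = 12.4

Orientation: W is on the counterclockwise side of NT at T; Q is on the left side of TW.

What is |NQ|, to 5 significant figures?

65.085

N is at the origin; NT runs at 39.3° with length 51.8, so T = 51.8·(cos 39.3°, sin 39.3°) = (40.085, 32.809). ∠NTW = 130.7°, so TW runs at 39.3° + (180° − 130.7°) = 88.600° from the x-axis; with |TW| = 25.5, W = T + 25.5·(cos 88.600°, sin 88.600°) = (40.708, 58.302). TW is perpendicular to WQ; with |WQ| = 12.4 on the left of TW, Q = W + 12.4·(-0.99970, 0.024432) = (28.312, 58.604). Then |NQ| = |Q − N| = 65.085.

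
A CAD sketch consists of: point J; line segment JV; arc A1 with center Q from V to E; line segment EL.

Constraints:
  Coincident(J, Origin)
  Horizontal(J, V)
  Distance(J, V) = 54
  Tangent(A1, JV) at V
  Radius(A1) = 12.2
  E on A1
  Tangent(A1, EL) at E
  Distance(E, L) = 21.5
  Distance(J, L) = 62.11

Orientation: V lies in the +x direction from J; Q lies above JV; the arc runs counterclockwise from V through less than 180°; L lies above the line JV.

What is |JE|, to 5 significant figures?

66.560

Checks: |QE| = 12.20 ✓; ∠(QE, EL) = 90.00° ✓; |EL| = 21.50 ✓; |JL| = 62.11 ✓.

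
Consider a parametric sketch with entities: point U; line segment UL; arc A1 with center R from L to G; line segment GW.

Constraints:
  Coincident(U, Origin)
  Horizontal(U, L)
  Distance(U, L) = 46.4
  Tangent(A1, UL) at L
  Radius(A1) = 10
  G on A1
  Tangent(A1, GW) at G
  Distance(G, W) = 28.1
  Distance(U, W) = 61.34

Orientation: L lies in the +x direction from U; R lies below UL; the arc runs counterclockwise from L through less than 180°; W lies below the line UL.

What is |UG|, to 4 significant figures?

39.37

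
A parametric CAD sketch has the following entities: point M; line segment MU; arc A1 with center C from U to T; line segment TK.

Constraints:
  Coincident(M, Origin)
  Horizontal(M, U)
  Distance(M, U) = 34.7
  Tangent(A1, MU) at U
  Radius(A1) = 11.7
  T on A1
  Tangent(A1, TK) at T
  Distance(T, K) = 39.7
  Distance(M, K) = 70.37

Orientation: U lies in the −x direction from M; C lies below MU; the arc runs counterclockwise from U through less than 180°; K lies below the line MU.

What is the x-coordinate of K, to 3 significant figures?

-48.9

M is at the origin; MU is horizontal with |MU| = 34.7 and U on the −x side, so U = (-34.7, 0.00). Since A1 is tangent to MU there, CU ⟂ MU, so C = U + (0, -11.7) = (-34.7, -11.7). Since CT ⟂ TK (tangency), |CK| = √(11.7² + 39.7²) = 41.4 regardless of where T sits on A1. So K lies on both circle(M, 70.37) and circle(C, 41.4); the below-MU intersection is K = (-48.9, -50.6). T is the foot of the tangent from K: T = (-46.4, -10.9).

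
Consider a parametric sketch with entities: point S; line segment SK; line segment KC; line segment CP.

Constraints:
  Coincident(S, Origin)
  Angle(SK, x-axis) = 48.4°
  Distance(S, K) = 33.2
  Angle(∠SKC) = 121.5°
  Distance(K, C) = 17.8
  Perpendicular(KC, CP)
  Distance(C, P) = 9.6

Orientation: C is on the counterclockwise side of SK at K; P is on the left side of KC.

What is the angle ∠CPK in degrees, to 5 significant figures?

61.661°

∠SKC = 121.5°, so KC runs at 48.4° + (180° − 121.5°) = 106.90° from the x-axis; with |KC| = 17.8, C = K + 17.8·(cos 106.90°, sin 106.90°) = (16.868, 41.858). The perpendicularity gives CP at right angles to KC; with |CP| = 9.6 on the left of KC, P = C + 9.6·(-0.95681, -0.29070) = (7.6824, 39.067). Then cos ∠CPK = PC·PK / (|PC||PK|), giving 61.661°.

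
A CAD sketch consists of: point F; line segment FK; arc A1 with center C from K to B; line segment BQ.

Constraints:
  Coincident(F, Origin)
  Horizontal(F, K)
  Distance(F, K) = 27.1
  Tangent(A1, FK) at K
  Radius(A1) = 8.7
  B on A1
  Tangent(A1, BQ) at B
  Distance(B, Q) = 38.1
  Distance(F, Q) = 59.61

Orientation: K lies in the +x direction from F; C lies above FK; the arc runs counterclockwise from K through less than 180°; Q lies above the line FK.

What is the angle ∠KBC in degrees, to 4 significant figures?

46.24°

Checks: |CB| = 8.700 ✓; ∠(CB, BQ) = 90.00° ✓; |BQ| = 38.10 ✓; |FQ| = 59.61 ✓.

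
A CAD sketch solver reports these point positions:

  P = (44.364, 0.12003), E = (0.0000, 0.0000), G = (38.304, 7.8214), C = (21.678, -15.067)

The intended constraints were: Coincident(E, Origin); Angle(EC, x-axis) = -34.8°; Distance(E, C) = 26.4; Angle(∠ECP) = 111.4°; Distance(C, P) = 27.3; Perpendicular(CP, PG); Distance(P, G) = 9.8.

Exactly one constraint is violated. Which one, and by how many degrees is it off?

Perpendicular(CP, PG) — off by 4.40°.

E = (0.00, 0.00) ✓; EC at -34.80° ✓; |EC| = 26.40 ✓; ∠ECP = 111.4° ✓; |CP| = 27.30 ✓; ∠(CP, PG) = 94.40° ✗; |PG| = 9.800 ✓.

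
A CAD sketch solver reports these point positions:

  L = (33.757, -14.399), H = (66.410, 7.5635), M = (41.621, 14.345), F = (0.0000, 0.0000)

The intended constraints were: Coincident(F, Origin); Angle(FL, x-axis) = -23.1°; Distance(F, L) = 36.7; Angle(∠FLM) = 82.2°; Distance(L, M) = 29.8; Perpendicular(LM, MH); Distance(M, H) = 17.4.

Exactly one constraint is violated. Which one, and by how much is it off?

Distance(M, H) = 17.4 — off by 8.30.

F = (0.00, 0.00) ✓; FL at -23.10° ✓; |FL| = 36.70 ✓; ∠FLM = 82.20° ✓; |LM| = 29.80 ✓; ∠(LM, MH) = 90.00° ✓; |MH| = 25.70 ✗.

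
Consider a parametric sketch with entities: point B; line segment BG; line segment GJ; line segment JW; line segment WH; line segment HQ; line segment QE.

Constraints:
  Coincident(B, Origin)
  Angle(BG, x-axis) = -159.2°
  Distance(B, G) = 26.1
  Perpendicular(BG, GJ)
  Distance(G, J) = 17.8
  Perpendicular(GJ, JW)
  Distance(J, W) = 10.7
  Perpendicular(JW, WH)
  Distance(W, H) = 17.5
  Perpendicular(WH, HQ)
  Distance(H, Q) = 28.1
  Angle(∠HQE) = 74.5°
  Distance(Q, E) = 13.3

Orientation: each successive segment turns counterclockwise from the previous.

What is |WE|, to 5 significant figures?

24.989

B is at the origin; BG runs at -159.2° with length 26.1, so G = (-24.399, -9.2683). BG is perpendicular to GJ, so GJ runs at -69.200°; with |GJ| = 17.8, J = (-18.078, -25.908). The perpendicularity gives JW at right angles to GJ, so JW runs at 20.800°; with |JW| = 10.7, W = (-8.0754, -22.109). The perpendicularity gives WH at right angles to JW, so WH runs at 110.80°; with |WH| = 17.5, H = (-14.290, -5.7491). WH ⟂ HQ, so HQ runs at -159.20°; with |HQ| = 28.1, Q = (-40.558, -15.728). ∠HQE = 74.5° gives QE at -53.700° from the x-axis; with |QE| = 13.3, E = (-32.685, -26.446). Then |WE| = |E − W| = 24.989.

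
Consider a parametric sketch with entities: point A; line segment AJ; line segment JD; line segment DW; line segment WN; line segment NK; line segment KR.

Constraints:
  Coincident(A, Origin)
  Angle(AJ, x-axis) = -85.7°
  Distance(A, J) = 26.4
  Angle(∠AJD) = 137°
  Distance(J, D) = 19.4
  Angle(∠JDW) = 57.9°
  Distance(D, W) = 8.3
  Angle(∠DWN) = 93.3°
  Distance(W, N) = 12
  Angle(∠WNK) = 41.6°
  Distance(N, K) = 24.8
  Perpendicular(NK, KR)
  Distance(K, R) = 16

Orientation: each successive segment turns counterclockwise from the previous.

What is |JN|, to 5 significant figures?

4.6451

A is at the origin; AJ runs at -85.7° with length 26.4, so J = (1.9794, -26.326). ∠AJD = 137.0° gives JD at -42.700° from the x-axis; with |JD| = 19.4, D = (16.237, -39.482). ∠JDW = 57.9° gives DW at 79.400° from the x-axis; with |DW| = 8.3, W = (17.764, -31.324). ∠DWN = 93.3° gives WN at 166.10° from the x-axis; with |WN| = 12.0, N = (6.1150, -28.441). Then |JN| = |N − J| = 4.6451.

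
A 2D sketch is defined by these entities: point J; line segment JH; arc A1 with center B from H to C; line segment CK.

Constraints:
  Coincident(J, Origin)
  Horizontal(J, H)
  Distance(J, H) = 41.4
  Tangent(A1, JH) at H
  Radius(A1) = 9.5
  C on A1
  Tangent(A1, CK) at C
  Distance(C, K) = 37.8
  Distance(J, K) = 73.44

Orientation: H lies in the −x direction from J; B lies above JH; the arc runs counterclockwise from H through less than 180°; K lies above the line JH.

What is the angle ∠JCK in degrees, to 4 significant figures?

154.4°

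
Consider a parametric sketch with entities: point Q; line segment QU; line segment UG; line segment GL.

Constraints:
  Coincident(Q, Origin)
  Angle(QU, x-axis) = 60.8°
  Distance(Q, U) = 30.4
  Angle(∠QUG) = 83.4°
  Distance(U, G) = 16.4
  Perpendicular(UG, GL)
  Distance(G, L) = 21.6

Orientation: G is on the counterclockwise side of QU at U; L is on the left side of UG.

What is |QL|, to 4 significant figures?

15.51

∠QUG = 83.4°, so UG runs at 60.8° + (180° − 83.4°) = 157.4° from the x-axis; with |UG| = 16.4, G = U + 16.4·(cos 157.4°, sin 157.4°) = (-0.3097, 32.84). UG ⟂ GL; with |GL| = 21.6 on the left of UG, L = G + 21.6·(-0.3843, -0.9232) = (-8.610, 12.90). Then |QL| = |L − Q| = 15.51.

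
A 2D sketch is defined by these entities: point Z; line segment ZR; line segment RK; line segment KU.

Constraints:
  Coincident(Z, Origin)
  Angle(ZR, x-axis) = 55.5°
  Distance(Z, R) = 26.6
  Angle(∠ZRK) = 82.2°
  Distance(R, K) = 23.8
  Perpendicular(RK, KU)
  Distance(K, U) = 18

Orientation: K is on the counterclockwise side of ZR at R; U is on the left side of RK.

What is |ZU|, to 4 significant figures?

21.85

∠ZRK = 82.2°, so RK runs at 55.5° + (180° − 82.2°) = 153.3° from the x-axis; with |RK| = 23.8, K = R + 23.8·(cos 153.3°, sin 153.3°) = (-6.196, 32.62). The perpendicularity gives KU at right angles to RK; with |KU| = 18.0 on the left of RK, U = K + 18.0·(-0.4493, -0.8934) = (-14.28, 16.53). Then |ZU| = |U − Z| = 21.85.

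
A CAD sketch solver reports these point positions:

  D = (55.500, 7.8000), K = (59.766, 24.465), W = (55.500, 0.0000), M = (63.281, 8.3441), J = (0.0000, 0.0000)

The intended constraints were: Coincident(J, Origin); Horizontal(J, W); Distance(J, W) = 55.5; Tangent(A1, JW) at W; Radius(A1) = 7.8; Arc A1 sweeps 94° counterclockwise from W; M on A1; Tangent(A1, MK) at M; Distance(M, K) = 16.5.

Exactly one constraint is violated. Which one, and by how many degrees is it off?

Tangent(A1, MK) at M — off by 8.30°.

J = (0.00, 0.00) ✓; J.y = 0.00, W.y = 0.00 ✓; |JW| = 55.50 ✓; ∠(DW, WJ) = 90.00° ✓; |DW| = 7.800 ✓; bearing(D→M) − bearing(D→W) = 94.00° ✓; |DM| = 7.800 ✓; ∠(DM, MK) = 81.70° ✗; |MK| = 16.50 ✓.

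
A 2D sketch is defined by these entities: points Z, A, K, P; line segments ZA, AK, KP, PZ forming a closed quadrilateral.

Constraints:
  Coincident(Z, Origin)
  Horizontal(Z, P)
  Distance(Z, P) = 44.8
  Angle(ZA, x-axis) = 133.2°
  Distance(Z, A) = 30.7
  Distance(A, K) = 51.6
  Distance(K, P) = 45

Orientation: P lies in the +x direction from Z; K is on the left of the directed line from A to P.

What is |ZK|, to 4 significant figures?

49.35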